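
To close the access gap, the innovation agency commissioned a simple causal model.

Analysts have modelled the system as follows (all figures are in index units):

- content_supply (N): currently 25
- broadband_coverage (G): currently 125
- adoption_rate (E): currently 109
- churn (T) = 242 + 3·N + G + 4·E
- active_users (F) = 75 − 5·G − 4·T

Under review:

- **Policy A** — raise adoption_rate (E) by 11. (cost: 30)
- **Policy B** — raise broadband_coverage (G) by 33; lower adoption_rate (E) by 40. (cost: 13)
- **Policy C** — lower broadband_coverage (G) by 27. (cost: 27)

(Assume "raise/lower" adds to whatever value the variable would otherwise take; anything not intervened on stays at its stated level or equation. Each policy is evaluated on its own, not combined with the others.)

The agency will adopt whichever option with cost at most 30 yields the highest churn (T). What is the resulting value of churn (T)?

922

Policy A (E + 11):
  N = 25
  G = 125
  E = 109 + 11 = 120
  T = 242 + 3·25 + 125 + 4·120 = 922
Policy B (G + 33, E − 40):
  N = 25
  G = 125 + 33 = 158
  E = 109 − 40 = 69
  T = 242 + 3·25 + 158 + 4·69 = 751
Policy C (G − 27):
  N = 25
  G = 125 − 27 = 98
  E = 109
  T = 242 + 3·25 + 98 + 4·109 = 851
Comparing — Policy A: T=922, Policy B: T=751, Policy C: T=851. Highest is 922 (Policy A).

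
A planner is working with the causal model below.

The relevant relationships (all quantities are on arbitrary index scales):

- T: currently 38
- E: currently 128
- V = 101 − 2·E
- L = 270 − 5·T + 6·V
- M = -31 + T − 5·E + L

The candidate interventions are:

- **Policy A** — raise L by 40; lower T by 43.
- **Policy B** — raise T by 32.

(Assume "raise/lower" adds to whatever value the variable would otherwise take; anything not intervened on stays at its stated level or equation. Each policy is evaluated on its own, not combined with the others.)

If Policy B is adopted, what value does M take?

-1611

Policy B (T + 32):
  T = 38 + 32 = 70
  E = 128
  V = 101 − 2·128 = -155
  L = 270 − 5·70 + 6·(-155) = -1010
  M = -31 + 70 − 5·128 + (-1010) = -1611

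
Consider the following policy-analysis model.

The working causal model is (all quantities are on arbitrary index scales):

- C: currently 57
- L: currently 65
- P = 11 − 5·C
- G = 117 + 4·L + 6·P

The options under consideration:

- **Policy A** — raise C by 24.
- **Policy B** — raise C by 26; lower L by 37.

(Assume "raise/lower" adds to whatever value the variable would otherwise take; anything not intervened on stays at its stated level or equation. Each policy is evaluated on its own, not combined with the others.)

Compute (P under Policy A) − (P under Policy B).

Policy A (C + 24):
  C = 57 + 24 = 81
  P = 11 − 5·81 = -394
Policy B (C + 26, L − 37):
  C = 57 + 26 = 83
  P = 11 − 5·83 = -404
P: -394 − (-404) = 10

10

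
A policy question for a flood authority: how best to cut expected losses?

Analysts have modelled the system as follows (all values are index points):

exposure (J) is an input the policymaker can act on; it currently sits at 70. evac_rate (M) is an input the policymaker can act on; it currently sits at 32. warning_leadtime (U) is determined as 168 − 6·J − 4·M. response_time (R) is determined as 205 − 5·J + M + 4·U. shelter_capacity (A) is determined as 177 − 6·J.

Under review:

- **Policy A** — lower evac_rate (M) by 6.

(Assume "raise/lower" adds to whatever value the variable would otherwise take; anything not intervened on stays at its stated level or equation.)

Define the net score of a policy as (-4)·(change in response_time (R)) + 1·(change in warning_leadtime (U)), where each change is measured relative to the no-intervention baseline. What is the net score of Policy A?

Baseline:
  J = 70
  M = 32
  U = 168 − 6·70 − 4·32 = -380
  R = 205 − 5·70 + 32 + 4·(-380) = -1633
Policy A (M − 6):
  J = 70
  M = 32 − 6 = 26
  U = 168 − 6·70 − 4·26 = -356
  R = 205 − 5·70 + 26 + 4·(-356) = -1543
ΔR = -1543 − (-1633) = 90; ΔU = -356 − (-380) = 24
Score = (-4)·90 + 1·24 = -336

-336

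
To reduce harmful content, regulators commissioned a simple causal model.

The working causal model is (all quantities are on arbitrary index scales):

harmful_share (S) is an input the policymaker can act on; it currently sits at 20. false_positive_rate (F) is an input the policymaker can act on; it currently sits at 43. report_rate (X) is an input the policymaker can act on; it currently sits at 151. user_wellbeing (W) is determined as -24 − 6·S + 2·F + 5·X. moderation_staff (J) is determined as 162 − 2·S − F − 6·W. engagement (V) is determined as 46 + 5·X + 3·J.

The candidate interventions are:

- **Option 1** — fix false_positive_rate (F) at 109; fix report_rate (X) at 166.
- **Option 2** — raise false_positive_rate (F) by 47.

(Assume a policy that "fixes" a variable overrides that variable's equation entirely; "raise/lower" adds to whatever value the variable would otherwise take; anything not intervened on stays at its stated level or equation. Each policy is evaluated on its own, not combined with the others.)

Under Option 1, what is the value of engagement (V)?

Option 1 (F := 109, X := 166):
  S = 20
  F = 109
  X = 166
  W = -24 − 6·20 + 2·109 + 5·166 = 904
  J = 162 − 2·20 − 109 − 6·904 = -5411
  V = 46 + 5·166 + 3·(-5411) = -15357

-15357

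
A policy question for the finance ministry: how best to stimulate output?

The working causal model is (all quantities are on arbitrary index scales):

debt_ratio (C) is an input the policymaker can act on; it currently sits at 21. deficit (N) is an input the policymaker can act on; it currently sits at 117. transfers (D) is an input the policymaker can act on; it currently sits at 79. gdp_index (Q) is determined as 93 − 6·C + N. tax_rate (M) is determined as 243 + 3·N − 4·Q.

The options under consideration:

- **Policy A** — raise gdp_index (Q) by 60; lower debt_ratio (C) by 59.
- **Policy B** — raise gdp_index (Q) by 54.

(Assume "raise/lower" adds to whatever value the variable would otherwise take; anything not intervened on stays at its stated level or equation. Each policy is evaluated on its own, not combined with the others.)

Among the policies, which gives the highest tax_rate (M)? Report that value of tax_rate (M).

42

Policy A (Q + 60, C − 59):
  C = 21 − 59 = -38
  N = 117
  Q = 93 − 6·(-38) + 117 (+60 from intervention) = 498
  M = 243 + 3·117 − 4·498 = -1398
Policy B (Q + 54):
  C = 21
  N = 117
  Q = 93 − 6·21 + 117 (+54 from intervention) = 138
  M = 243 + 3·117 − 4·138 = 42
Comparing — Policy A: M=-1398, Policy B: M=42. Highest is 42 (Policy B).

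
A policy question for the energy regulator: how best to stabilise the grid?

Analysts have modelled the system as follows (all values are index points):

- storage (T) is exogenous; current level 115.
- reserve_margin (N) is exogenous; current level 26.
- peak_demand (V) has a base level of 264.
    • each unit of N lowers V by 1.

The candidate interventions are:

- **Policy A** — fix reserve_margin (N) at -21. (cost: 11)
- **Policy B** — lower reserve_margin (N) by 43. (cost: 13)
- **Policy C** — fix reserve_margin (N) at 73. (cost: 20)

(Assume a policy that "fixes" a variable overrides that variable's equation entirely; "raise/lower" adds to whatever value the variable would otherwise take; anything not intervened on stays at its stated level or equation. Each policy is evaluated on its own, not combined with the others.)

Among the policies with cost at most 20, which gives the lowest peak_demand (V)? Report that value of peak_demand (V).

Policy A (N := -21):
  N = -21
  V = 264 − (-21) = 285
Policy B (N − 43):
  N = 26 − 43 = -17
  V = 264 − (-17) = 281
Policy C (N := 73):
  N = 73
  V = 264 − 73 = 191
Comparing — Policy A: V=285, Policy B: V=281, Policy C: V=191. Lowest is 191 (Policy C).

191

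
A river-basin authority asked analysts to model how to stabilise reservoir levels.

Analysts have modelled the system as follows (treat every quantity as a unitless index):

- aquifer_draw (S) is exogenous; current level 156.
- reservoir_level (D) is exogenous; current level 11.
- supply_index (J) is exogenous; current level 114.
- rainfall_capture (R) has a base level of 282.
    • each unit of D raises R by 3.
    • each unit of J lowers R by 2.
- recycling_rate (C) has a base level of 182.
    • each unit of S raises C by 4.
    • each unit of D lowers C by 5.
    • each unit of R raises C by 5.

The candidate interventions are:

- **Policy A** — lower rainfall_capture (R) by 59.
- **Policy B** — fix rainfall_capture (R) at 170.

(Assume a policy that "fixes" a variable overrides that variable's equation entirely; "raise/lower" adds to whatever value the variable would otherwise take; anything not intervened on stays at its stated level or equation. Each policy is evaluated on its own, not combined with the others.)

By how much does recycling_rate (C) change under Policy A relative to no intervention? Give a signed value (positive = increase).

-295

Baseline:
  S = 156
  D = 11
  J = 114
  R = 282 + 3·11 − 2·114 = 87
  C = 182 + 4·156 − 5·11 + 5·87 = 1186
Policy A (R − 59):
  S = 156
  D = 11
  J = 114
  R = 282 + 3·11 − 2·114 (−59 from intervention) = 28
  C = 182 + 4·156 − 5·11 + 5·28 = 891
Change in C: 891 − 1186 = -295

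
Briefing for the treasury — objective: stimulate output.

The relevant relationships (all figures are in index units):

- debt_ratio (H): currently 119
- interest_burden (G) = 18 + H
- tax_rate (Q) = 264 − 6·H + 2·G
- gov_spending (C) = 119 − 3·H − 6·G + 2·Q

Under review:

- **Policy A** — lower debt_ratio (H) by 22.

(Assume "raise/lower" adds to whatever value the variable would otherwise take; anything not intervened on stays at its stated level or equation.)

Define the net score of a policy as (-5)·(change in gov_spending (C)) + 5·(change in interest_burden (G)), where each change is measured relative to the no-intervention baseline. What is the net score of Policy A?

-1980

Baseline:
  H = 119
  G = 18 + 119 = 137
  Q = 264 − 6·119 + 2·137 = -176
  C = 119 − 3·119 − 6·137 + 2·(-176) = -1412
Policy A (H − 22):
  H = 119 − 22 = 97
  G = 18 + 97 = 115
  Q = 264 − 6·97 + 2·115 = -88
  C = 119 − 3·97 − 6·115 + 2·(-88) = -1038
ΔC = -1038 − (-1412) = 374; ΔG = 115 − 137 = -22
Score = (-5)·374 + 5·(-22) = -1980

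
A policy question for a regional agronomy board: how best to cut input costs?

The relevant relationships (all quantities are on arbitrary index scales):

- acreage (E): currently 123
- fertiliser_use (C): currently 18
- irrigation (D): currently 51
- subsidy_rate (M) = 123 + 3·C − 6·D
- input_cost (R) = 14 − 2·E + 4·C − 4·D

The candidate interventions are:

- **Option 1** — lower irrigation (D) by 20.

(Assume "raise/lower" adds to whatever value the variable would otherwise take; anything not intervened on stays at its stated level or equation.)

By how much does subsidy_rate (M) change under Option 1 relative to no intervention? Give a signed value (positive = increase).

Baseline:
  C = 18
  D = 51
  M = 123 + 3·18 − 6·51 = -129
Option 1 (D − 20):
  C = 18
  D = 51 − 20 = 31
  M = 123 + 3·18 − 6·31 = -9
Change in M: -9 − (-129) = 120

120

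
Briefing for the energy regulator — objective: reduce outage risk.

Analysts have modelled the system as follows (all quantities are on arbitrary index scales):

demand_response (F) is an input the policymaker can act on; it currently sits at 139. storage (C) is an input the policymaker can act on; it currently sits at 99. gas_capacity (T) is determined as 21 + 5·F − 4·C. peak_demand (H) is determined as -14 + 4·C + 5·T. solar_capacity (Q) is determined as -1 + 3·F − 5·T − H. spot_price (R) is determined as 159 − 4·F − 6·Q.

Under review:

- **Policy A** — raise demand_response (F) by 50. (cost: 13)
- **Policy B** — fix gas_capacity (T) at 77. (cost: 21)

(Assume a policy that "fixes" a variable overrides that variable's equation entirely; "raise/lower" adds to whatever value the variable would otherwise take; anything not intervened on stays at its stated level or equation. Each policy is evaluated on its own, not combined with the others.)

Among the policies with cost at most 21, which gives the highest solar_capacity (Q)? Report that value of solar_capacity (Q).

Policy A (F + 50):
  F = 139 + 50 = 189
  C = 99
  T = 21 + 5·189 − 4·99 = 570
  H = -14 + 4·99 + 5·570 = 3232
  Q = -1 + 3·189 − 5·570 − 3232 = -5516
Policy B (T := 77):
  F = 139
  C = 99
  T = 77
  H = -14 + 4·99 + 5·77 = 767
  Q = -1 + 3·139 − 5·77 − 767 = -736
Comparing — Policy A: Q=-5516, Policy B: Q=-736. Highest is -736 (Policy B).

-736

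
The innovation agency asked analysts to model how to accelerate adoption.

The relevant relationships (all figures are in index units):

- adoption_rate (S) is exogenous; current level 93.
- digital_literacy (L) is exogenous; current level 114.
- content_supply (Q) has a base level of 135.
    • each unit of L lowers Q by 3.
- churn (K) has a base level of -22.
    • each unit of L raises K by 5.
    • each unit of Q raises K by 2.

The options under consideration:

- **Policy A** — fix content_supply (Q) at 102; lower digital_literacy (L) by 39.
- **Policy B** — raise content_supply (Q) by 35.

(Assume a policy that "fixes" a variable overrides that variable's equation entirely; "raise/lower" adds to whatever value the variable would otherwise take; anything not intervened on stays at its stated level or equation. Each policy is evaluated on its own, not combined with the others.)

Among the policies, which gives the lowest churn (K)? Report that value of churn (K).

Policy A (Q := 102, L − 39):
  L = 114 − 39 = 75
  Q = 102
  K = -22 + 5·75 + 2·102 = 557
Policy B (Q + 35):
  L = 114
  Q = 135 − 3·114 (+35 from intervention) = -172
  K = -22 + 5·114 + 2·(-172) = 204
Comparing — Policy A: K=557, Policy B: K=204. Lowest is 204 (Policy B).

204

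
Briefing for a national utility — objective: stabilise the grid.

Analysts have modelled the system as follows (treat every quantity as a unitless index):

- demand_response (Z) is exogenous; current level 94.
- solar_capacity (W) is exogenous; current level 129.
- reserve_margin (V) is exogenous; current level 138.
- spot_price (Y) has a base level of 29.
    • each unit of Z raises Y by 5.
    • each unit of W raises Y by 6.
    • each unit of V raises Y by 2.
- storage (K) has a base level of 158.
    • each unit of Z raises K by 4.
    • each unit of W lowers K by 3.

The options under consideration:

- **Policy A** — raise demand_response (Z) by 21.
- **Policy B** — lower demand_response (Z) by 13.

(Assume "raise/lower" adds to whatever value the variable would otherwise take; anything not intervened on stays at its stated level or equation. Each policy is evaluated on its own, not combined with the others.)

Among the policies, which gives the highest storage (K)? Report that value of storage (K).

Policy A (Z + 21):
  Z = 94 + 21 = 115
  W = 129
  K = 158 + 4·115 − 3·129 = 231
Policy B (Z − 13):
  Z = 94 − 13 = 81
  W = 129
  K = 158 + 4·81 − 3·129 = 95
Comparing — Policy A: K=231, Policy B: K=95. Highest is 231 (Policy A).

231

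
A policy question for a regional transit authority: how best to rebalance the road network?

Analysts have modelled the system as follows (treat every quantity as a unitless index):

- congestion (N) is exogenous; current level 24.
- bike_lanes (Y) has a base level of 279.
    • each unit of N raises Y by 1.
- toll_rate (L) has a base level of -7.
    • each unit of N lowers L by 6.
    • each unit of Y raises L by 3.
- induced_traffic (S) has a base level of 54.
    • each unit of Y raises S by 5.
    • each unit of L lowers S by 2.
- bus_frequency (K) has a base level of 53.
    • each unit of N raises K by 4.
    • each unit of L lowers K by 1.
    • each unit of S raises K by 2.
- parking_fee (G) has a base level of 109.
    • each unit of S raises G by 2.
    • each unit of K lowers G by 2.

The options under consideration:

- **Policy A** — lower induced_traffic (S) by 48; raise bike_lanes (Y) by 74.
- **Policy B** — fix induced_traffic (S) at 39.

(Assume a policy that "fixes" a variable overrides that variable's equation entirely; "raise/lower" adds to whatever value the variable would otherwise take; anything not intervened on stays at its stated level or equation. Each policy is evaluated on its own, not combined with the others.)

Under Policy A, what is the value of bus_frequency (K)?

Policy A (S − 48, Y + 74):
  N = 24
  Y = 279 + 24 (+74 from intervention) = 377
  L = -7 − 6·24 + 3·377 = 980
  S = 54 + 5·377 − 2·980 (−48 from intervention) = -69
  K = 53 + 4·24 − 980 + 2·(-69) = -969

-969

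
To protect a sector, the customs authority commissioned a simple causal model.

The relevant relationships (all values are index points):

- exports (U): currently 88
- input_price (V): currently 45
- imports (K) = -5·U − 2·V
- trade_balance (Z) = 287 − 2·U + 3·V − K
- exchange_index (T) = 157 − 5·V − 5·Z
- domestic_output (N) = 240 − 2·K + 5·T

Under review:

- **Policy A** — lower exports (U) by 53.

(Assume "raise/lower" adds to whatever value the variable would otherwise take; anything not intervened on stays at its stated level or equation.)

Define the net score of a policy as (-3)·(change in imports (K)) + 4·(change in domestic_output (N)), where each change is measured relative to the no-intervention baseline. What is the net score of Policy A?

Baseline:
  U = 88
  V = 45
  K = 0 − 5·88 − 2·45 = -530
  Z = 287 − 2·88 + 3·45 − (-530) = 776
  T = 157 − 5·45 − 5·776 = -3948
  N = 240 − 2·(-530) + 5·(-3948) = -18440
Policy A (U − 53):
  U = 88 − 53 = 35
  V = 45
  K = 0 − 5·35 − 2·45 = -265
  Z = 287 − 2·35 + 3·45 − (-265) = 617
  T = 157 − 5·45 − 5·617 = -3153
  N = 240 − 2·(-265) + 5·(-3153) = -14995
ΔK = -265 − (-530) = 265; ΔN = -14995 − (-18440) = 3445
Score = (-3)·265 + 4·3445 = 12985

12985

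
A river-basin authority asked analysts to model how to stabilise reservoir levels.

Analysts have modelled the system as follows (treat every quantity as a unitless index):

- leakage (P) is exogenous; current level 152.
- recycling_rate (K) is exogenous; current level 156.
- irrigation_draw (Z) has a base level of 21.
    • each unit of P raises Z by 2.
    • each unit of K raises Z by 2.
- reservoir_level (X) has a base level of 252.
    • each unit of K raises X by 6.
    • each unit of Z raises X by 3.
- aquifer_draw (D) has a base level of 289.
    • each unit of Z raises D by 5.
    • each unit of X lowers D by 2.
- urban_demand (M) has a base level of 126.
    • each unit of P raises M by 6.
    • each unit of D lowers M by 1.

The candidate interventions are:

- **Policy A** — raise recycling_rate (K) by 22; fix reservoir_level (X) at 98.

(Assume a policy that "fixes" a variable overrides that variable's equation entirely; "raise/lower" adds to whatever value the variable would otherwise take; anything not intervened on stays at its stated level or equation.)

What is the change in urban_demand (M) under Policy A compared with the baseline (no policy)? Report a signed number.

-6222

Baseline:
  P = 152
  K = 156
  Z = 21 + 2·152 + 2·156 = 637
  X = 252 + 6·156 + 3·637 = 3099
  D = 289 + 5·637 − 2·3099 = -2724
  M = 126 + 6·152 − (-2724) = 3762
Policy A (K + 22, X := 98):
  P = 152
  K = 156 + 22 = 178
  Z = 21 + 2·152 + 2·178 = 681
  X = 98
  D = 289 + 5·681 − 2·98 = 3498
  M = 126 + 6·152 − 3498 = -2460
Change in M: -2460 − 3762 = -6222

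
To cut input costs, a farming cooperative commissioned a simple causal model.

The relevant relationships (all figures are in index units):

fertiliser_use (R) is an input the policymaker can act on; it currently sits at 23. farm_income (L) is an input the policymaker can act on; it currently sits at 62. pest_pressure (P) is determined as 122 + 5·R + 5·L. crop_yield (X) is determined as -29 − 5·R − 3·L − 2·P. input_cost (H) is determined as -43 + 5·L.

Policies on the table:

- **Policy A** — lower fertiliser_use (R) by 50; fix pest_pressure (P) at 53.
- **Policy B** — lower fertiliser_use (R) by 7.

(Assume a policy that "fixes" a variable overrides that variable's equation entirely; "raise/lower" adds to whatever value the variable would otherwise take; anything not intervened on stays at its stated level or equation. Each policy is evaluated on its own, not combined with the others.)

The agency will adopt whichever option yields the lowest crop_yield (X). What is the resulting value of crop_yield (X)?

Policy A (R − 50, P := 53):
  R = 23 − 50 = -27
  L = 62
  P = 53
  X = -29 − 5·(-27) − 3·62 − 2·53 = -186
Policy B (R − 7):
  R = 23 − 7 = 16
  L = 62
  P = 122 + 5·16 + 5·62 = 512
  X = -29 − 5·16 − 3·62 − 2·512 = -1319
Comparing — Policy A: X=-186, Policy B: X=-1319. Lowest is -1319 (Policy B).

-1319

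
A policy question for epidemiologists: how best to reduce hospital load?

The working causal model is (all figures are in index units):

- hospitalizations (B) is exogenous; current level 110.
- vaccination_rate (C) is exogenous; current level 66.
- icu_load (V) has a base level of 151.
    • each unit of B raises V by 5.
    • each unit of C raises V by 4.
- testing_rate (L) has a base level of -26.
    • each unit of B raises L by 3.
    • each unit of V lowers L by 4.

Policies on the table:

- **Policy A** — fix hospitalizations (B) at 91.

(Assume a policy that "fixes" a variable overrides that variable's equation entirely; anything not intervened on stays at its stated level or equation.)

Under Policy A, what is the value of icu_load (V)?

Policy A (B := 91):
  B = 91
  C = 66
  V = 151 + 5·91 + 4·66 = 870

870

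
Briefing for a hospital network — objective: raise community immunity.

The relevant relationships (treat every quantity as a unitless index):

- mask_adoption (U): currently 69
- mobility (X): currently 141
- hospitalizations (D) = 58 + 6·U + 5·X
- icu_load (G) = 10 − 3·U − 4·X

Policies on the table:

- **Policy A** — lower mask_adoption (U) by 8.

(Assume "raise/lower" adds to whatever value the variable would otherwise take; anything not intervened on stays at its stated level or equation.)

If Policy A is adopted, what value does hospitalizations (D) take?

Policy A (U − 8):
  U = 69 − 8 = 61
  X = 141
  D = 58 + 6·61 + 5·141 = 1129

1129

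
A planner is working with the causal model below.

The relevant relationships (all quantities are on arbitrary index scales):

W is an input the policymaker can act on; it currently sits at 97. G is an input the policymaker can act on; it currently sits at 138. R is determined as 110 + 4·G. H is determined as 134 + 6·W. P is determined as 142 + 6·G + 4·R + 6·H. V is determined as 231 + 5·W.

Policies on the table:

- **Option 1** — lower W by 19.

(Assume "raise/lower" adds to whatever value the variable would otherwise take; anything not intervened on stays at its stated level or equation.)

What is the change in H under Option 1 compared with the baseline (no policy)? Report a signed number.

Baseline:
  W = 97
  H = 134 + 6·97 = 716
Option 1 (W − 19):
  W = 97 − 19 = 78
  H = 134 + 6·78 = 602
Change in H: 602 − 716 = -114

-114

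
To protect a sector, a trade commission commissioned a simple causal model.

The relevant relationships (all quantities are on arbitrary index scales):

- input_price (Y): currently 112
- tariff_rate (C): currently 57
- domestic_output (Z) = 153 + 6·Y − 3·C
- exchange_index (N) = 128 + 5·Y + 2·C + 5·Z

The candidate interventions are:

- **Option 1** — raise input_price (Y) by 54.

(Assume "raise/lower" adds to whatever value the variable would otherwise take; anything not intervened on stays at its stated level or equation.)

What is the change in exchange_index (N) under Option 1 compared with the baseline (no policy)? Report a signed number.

1890

Baseline:
  Y = 112
  C = 57
  Z = 153 + 6·112 − 3·57 = 654
  N = 128 + 5·112 + 2·57 + 5·654 = 4072
Option 1 (Y + 54):
  Y = 112 + 54 = 166
  C = 57
  Z = 153 + 6·166 − 3·57 = 978
  N = 128 + 5·166 + 2·57 + 5·978 = 5962
Change in N: 5962 − 4072 = 1890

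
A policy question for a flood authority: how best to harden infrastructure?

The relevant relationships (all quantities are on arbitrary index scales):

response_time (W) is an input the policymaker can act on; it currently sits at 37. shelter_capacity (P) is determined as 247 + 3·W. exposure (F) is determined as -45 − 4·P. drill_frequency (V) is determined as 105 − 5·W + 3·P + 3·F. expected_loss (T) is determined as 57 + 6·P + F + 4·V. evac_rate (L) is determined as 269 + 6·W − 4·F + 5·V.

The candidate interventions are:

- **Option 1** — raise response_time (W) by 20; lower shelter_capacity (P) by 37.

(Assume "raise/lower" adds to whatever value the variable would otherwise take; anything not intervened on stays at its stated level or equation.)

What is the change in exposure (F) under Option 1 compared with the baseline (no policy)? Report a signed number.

-92

Baseline:
  W = 37
  P = 247 + 3·37 = 358
  F = -45 − 4·358 = -1477
Option 1 (W + 20, P − 37):
  W = 37 + 20 = 57
  P = 247 + 3·57 (−37 from intervention) = 381
  F = -45 − 4·381 = -1569
Change in F: -1569 − (-1477) = -92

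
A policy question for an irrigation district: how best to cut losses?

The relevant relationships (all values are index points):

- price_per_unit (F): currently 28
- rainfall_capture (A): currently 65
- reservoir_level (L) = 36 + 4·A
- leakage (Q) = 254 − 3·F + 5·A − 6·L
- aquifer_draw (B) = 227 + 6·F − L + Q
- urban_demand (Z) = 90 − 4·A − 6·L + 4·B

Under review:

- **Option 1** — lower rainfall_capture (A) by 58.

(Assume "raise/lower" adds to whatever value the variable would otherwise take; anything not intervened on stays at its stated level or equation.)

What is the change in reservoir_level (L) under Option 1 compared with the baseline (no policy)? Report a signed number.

-232

Baseline:
  A = 65
  L = 36 + 4·65 = 296
Option 1 (A − 58):
  A = 65 − 58 = 7
  L = 36 + 4·7 = 64
Change in L: 64 − 296 = -232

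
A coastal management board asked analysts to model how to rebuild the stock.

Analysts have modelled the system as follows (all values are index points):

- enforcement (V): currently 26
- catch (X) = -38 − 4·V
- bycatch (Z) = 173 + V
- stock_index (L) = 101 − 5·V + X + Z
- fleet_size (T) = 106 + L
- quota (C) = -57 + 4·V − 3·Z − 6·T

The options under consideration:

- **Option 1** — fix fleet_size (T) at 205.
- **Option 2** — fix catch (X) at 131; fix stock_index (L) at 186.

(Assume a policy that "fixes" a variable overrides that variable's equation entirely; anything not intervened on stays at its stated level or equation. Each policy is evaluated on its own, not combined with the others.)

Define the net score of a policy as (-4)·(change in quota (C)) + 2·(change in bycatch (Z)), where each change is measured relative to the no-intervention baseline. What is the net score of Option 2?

Baseline:
  V = 26
  X = -38 − 4·26 = -142
  Z = 173 + 26 = 199
  L = 101 − 5·26 + (-142) + 199 = 28
  T = 106 + 28 = 134
  C = -57 + 4·26 − 3·199 − 6·134 = -1354
Option 2 (X := 131, L := 186):
  V = 26
  X = 131
  Z = 173 + 26 = 199
  L = 186
  T = 106 + 186 = 292
  C = -57 + 4·26 − 3·199 − 6·292 = -2302
ΔC = -2302 − (-1354) = -948; ΔZ = 199 − 199 = 0
Score = (-4)·(-948) + 2·0 = 3792

3792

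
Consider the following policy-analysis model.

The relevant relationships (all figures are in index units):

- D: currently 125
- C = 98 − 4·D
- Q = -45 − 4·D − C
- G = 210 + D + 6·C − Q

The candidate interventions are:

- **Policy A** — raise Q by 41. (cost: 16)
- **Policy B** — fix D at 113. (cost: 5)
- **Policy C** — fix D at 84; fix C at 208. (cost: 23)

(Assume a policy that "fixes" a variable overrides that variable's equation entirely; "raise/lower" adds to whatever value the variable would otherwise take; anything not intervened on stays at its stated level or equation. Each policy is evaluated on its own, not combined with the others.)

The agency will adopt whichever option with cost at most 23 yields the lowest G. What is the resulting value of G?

-1975

Policy A (Q + 41):
  D = 125
  C = 98 − 4·125 = -402
  Q = -45 − 4·125 − (-402) (+41 from intervention) = -102
  G = 210 + 125 + 6·(-402) − (-102) = -1975
Policy B (D := 113):
  D = 113
  C = 98 − 4·113 = -354
  Q = -45 − 4·113 − (-354) = -143
  G = 210 + 113 + 6·(-354) − (-143) = -1658
Policy C (D := 84, C := 208):
  D = 84
  C = 208
  Q = -45 − 4·84 − 208 = -589
  G = 210 + 84 + 6·208 − (-589) = 2131
Comparing — Policy A: G=-1975, Policy B: G=-1658, Policy C: G=2131. Lowest is -1975 (Policy A).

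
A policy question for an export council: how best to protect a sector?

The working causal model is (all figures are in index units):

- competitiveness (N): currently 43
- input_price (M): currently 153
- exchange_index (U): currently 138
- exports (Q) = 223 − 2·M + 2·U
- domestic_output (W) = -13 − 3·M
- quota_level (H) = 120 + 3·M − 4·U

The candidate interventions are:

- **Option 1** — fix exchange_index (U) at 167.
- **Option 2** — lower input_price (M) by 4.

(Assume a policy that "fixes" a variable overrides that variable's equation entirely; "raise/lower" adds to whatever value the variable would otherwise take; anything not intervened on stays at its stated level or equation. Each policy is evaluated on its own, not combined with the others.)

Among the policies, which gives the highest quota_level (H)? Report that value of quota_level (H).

15

Option 1 (U := 167):
  M = 153
  U = 167
  H = 120 + 3·153 − 4·167 = -89
Option 2 (M − 4):
  M = 153 − 4 = 149
  U = 138
  H = 120 + 3·149 − 4·138 = 15
Comparing — Option 1: H=-89, Option 2: H=15. Highest is 15 (Option 2).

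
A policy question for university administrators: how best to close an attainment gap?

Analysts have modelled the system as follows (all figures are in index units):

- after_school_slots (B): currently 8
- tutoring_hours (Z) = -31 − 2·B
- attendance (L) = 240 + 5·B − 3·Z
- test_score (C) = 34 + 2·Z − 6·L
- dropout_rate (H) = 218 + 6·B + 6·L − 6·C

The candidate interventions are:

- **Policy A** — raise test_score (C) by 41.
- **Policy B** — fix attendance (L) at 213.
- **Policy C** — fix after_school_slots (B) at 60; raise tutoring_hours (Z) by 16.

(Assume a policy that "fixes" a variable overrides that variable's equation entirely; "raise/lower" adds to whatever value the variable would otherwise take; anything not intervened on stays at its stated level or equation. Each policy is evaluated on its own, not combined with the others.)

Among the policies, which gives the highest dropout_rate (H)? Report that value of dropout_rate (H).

Policy A (C + 41):
  B = 8
  Z = -31 − 2·8 = -47
  L = 240 + 5·8 − 3·(-47) = 421
  C = 34 + 2·(-47) − 6·421 (+41 from intervention) = -2545
  H = 218 + 6·8 + 6·421 − 6·(-2545) = 18062
Policy B (L := 213):
  B = 8
  Z = -31 − 2·8 = -47
  L = 213
  C = 34 + 2·(-47) − 6·213 = -1338
  H = 218 + 6·8 + 6·213 − 6·(-1338) = 9572
Policy C (B := 60, Z + 16):
  B = 60
  Z = -31 − 2·60 (+16 from intervention) = -135
  L = 240 + 5·60 − 3·(-135) = 945
  C = 34 + 2·(-135) − 6·945 = -5906
  H = 218 + 6·60 + 6·945 − 6·(-5906) = 41684
Comparing — Policy A: H=18062, Policy B: H=9572, Policy C: H=41684. Highest is 41684 (Policy C).

41684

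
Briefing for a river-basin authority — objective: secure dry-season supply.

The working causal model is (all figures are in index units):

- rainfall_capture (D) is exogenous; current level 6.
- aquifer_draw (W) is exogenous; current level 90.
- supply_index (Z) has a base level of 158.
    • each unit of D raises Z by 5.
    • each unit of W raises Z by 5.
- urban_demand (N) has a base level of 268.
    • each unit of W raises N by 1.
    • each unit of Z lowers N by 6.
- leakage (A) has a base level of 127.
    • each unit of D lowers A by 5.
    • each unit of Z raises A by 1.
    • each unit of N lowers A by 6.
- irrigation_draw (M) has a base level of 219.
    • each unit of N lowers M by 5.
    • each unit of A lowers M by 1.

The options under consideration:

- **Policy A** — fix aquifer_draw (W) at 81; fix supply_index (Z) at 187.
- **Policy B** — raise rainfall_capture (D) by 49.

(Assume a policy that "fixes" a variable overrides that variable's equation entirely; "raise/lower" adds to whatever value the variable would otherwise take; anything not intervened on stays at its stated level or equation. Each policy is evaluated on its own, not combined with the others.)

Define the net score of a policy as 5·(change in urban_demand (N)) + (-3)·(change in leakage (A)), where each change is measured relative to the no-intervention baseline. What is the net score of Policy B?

Baseline:
  D = 6
  W = 90
  Z = 158 + 5·6 + 5·90 = 638
  N = 268 + 90 − 6·638 = -3470
  A = 127 − 5·6 + 638 − 6·(-3470) = 21555
Policy B (D + 49):
  D = 6 + 49 = 55
  W = 90
  Z = 158 + 5·55 + 5·90 = 883
  N = 268 + 90 − 6·883 = -4940
  A = 127 − 5·55 + 883 − 6·(-4940) = 30375
ΔN = -4940 − (-3470) = -1470; ΔA = 30375 − 21555 = 8820
Score = 5·(-1470) + (-3)·8820 = -33810

-33810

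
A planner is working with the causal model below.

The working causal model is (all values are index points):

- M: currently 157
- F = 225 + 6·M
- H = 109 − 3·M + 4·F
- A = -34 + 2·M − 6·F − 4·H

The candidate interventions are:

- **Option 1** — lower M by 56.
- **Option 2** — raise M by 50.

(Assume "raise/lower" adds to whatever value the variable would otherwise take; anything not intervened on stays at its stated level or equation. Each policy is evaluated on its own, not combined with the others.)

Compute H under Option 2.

5356

Option 2 (M + 50):
  M = 157 + 50 = 207
  F = 225 + 6·207 = 1467
  H = 109 − 3·207 + 4·1467 = 5356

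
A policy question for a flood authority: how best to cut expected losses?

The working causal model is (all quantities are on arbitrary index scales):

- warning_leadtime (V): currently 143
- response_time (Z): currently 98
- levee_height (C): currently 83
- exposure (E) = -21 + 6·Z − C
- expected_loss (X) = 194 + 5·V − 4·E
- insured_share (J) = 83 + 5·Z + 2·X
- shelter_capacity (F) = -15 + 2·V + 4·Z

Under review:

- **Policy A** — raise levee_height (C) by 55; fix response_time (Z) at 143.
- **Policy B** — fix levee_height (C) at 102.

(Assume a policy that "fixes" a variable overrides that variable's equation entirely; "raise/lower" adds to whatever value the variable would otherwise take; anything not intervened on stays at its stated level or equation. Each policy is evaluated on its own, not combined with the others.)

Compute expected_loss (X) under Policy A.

-1887

Policy A (C + 55, Z := 143):
  V = 143
  Z = 143
  C = 83 + 55 = 138
  E = -21 + 6·143 − 138 = 699
  X = 194 + 5·143 − 4·699 = -1887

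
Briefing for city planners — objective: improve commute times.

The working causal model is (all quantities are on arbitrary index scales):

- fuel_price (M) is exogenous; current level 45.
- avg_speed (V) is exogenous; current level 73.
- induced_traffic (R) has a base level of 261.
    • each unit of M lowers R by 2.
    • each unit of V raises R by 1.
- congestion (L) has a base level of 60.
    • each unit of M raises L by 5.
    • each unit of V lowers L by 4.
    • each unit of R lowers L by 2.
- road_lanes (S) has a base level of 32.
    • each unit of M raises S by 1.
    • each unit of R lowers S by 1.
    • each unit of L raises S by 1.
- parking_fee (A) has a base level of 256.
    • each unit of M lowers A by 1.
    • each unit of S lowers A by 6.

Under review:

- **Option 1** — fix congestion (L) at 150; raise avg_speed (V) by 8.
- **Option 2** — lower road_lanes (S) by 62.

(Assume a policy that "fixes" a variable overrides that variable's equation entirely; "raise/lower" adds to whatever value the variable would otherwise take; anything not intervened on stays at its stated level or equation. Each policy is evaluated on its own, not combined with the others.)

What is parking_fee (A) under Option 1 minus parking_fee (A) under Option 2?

Option 1 (L := 150, V + 8):
  M = 45
  V = 73 + 8 = 81
  R = 261 − 2·45 + 81 = 252
  L = 150
  S = 32 + 45 − 252 + 150 = -25
  A = 256 − 45 − 6·(-25) = 361
Option 2 (S − 62):
  M = 45
  V = 73
  R = 261 − 2·45 + 73 = 244
  L = 60 + 5·45 − 4·73 − 2·244 = -495
  S = 32 + 45 − 244 + (-495) (−62 from intervention) = -724
  A = 256 − 45 − 6·(-724) = 4555
A: 361 − 4555 = -4194

-4194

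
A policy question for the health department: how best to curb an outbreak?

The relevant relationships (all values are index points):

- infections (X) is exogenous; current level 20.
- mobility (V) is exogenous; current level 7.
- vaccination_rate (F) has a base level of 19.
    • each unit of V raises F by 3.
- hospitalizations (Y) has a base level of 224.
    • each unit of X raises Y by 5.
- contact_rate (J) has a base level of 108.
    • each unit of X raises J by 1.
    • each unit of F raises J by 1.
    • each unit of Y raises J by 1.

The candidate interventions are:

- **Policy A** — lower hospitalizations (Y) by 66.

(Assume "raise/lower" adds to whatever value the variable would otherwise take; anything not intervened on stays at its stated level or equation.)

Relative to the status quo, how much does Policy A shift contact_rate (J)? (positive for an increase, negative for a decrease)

-66

Baseline:
  X = 20
  V = 7
  F = 19 + 3·7 = 40
  Y = 224 + 5·20 = 324
  J = 108 + 20 + 40 + 324 = 492
Policy A (Y − 66):
  X = 20
  V = 7
  F = 19 + 3·7 = 40
  Y = 224 + 5·20 (−66 from intervention) = 258
  J = 108 + 20 + 40 + 258 = 426
Change in J: 426 − 492 = -66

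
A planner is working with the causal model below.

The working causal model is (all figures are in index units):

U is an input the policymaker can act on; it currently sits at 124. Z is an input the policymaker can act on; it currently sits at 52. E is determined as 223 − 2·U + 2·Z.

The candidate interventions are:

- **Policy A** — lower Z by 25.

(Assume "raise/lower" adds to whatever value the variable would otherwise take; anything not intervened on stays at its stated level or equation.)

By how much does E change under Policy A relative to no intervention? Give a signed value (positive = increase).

-50

Baseline:
  U = 124
  Z = 52
  E = 223 − 2·124 + 2·52 = 79
Policy A (Z − 25):
  U = 124
  Z = 52 − 25 = 27
  E = 223 − 2·124 + 2·27 = 29
Change in E: 29 − 79 = -50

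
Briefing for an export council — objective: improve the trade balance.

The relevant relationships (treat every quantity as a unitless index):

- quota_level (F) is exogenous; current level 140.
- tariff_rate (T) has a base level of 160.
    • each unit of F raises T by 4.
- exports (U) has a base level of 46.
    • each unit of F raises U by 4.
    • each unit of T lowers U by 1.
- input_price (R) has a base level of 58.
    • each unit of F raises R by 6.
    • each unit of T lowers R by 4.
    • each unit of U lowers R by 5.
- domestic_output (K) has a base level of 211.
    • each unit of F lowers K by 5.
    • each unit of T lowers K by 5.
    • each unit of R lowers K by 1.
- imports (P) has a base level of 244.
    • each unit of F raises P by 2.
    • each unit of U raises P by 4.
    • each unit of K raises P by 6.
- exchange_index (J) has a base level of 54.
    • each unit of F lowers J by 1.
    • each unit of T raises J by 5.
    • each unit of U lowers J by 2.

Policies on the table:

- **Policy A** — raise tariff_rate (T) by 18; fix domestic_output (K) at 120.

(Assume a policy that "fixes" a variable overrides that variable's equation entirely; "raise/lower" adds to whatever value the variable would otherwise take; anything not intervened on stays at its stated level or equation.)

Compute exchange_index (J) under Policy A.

3868

Policy A (T + 18, K := 120):
  F = 140
  T = 160 + 4·140 (+18 from intervention) = 738
  U = 46 + 4·140 − 738 = -132
  J = 54 − 140 + 5·738 − 2·(-132) = 3868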